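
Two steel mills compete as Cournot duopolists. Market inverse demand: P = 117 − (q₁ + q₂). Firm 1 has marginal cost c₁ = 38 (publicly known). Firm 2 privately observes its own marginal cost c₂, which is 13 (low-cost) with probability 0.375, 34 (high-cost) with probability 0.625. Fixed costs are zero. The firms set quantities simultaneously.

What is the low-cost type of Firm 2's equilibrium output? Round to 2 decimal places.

Firm 2 with cost c maximizes (117 − (q₁+q₂) − c)·q₂, giving q₂(c) = (117 − c − q₁)/2.
E[c₂] = 0.375·13 + 0.625·34 = 26.125
Firm 1's FOC against E[q₂] yields q₁ = (117 − 2·38 + E[c₂])/3 = (117 − 76 + 26.125)/3 = 22.375.
q₂(low-cost) = (117 − 13 − 22.375)/2 = 40.8125.

40.81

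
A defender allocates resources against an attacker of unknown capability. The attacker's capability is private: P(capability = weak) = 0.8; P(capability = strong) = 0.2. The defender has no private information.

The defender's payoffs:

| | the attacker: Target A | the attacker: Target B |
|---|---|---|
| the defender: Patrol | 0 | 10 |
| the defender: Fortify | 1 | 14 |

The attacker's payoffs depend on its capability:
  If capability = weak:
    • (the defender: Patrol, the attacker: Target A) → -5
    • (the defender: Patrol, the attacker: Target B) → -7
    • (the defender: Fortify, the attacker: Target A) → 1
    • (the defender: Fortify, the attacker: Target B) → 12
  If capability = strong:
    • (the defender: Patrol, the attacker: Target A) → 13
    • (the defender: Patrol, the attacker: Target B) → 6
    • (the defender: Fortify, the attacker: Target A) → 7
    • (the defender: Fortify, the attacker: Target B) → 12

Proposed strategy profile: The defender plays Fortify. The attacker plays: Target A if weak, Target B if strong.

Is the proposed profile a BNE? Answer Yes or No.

The defender plays Fortify: E[Fortify] = 0.8·(1) + 0.2·(14) = 3.6; E[Patrol] = 2. Best-responding. ✓
The attacker (capability weak), facing Fortify: Target A gives 1, Target B gives 12. Proposed Target A is not best — profitable deviation exists. ✗
The attacker (capability strong), facing Fortify: Target A gives 7, Target B gives 12. Proposed Target B is best. ✓

No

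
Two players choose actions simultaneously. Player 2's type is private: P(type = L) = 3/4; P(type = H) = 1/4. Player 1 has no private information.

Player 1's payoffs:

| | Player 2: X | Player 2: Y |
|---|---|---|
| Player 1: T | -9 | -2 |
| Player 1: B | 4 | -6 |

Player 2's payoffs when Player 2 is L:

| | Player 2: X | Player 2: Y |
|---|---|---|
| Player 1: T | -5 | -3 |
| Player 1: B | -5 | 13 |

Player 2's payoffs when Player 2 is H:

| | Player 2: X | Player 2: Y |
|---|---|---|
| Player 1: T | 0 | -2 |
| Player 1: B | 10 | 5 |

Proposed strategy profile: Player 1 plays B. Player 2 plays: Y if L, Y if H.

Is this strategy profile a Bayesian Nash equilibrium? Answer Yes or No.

Player 1 plays B: E[B] = 3/4·(-6) + 1/4·(-6) = -6; E[T] = -2. Not best-responding. ✗
Player 2 (type L), facing B: X gives -5, Y gives 13. Proposed Y is best. ✓
Player 2 (type H), facing B: X gives 10, Y gives 5. Proposed Y is not best — profitable deviation exists. ✗

No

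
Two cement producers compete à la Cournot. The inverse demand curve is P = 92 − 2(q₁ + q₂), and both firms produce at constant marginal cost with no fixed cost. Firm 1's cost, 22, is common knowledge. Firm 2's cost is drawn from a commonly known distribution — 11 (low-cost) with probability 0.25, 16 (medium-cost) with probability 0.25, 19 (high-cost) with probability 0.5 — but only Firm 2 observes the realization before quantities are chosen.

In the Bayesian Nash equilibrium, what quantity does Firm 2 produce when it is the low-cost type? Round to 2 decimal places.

Each type of Firm 2 best-responds to q₁; Firm 1 best-responds to the expected q₂ over Firm 2's types.
Firm 2 with cost c maximizes (92 − 2(q₁+q₂) − c)·q₂, giving q₂(c) = (92 − c − 2q₁)/4.
E[c₂] = 0.25·11 + 0.25·16 + 0.5·19 = 16.25
Firm 1's FOC against E[q₂] yields q₁ = (92 − 2·22 + E[c₂])/6 = (92 − 44 + 16.25)/6 = 10.7083.
q₂(low-cost) = (92 − 11 − 2·10.7083)/4 = 14.8958.

14.90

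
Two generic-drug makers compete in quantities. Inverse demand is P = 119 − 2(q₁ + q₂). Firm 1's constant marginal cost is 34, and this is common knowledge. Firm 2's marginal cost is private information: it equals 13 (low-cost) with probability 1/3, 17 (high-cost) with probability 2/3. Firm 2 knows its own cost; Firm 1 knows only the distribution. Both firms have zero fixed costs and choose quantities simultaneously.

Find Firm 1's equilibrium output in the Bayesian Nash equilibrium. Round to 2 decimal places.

Type-c best response for Firm 2: q₂(c) = (119 − c)/4 − q₁/2.
Firm 1 maximizes expected profit; its first-order condition is 119 − 4q₁ − 2E[q₂] − 34 = 0.
Substituting E[q₂] and solving: E[c₂] = 15.6667, so q₁ = (119 − 2·34 + 15.6667)/6 = 11.1111.

11.11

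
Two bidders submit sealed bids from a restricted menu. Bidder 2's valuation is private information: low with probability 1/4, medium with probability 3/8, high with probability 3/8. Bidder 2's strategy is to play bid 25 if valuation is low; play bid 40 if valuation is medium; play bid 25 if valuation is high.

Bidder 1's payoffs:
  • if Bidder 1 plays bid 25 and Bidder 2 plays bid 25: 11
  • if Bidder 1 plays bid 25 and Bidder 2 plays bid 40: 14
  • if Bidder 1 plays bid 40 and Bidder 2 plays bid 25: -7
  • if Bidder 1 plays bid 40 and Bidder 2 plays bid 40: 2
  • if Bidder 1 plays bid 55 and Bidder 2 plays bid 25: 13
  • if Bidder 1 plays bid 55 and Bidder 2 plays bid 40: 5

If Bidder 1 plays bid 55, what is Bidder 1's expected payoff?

10

E[bid 55] = 1/4·13 + 3/8·5 + 3/8·13 = 13/4 + 15/8 + 39/8 = 10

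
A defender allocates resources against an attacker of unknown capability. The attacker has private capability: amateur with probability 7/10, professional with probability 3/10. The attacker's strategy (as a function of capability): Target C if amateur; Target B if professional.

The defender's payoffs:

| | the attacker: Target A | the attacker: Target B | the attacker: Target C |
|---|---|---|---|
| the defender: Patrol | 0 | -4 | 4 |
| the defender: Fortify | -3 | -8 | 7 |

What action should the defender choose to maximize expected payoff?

Fortify

E[Patrol] = 7/10·(4) + 3/10·(-4) = 8/5
E[Fortify] = 7/10·(7) + 3/10·(-8) = 5/2
Best response: Fortify (5/2 is the largest).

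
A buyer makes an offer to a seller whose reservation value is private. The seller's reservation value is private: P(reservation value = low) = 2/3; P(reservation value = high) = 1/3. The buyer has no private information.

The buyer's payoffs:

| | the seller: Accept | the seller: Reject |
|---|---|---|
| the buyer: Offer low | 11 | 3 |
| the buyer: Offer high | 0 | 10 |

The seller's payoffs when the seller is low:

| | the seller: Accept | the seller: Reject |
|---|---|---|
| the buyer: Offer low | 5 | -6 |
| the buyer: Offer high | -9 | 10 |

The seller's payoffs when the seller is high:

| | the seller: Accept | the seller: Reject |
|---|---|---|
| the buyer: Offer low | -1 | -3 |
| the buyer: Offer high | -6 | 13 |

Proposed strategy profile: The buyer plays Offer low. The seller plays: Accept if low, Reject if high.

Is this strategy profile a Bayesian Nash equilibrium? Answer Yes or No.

No

The buyer plays Offer low: E[Offer low] = 2/3·(11) + 1/3·(3) = 25/3; E[Offer high] = 10/3. Best-responding. ✓
The seller (reservation value low), facing Offer low: Accept gives 5, Reject gives -6. Proposed Accept is best. ✓
The seller (reservation value high), facing Offer low: Accept gives -1, Reject gives -3. Proposed Reject is not best — profitable deviation exists. ✗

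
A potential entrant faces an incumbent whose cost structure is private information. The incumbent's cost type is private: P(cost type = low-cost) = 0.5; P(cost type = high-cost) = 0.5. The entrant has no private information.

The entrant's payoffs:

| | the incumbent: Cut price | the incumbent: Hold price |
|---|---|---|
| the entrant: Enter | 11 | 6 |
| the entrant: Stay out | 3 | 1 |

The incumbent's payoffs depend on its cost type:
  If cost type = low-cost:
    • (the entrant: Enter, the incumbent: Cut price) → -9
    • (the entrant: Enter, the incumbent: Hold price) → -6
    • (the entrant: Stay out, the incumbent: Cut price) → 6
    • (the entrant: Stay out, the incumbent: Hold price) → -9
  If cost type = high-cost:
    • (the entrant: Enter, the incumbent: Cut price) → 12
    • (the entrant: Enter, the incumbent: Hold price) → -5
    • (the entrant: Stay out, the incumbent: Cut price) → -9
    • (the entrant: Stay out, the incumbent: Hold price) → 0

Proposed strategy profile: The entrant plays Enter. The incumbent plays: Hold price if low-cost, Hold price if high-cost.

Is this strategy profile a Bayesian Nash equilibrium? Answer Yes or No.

No

The entrant plays Enter: E[Enter] = 0.5·(6) + 0.5·(6) = 6; E[Stay out] = 1. Best-responding. ✓
The incumbent (cost type low-cost), facing Enter: Cut price gives -9, Hold price gives -6. Proposed Hold price is best. ✓
The incumbent (cost type high-cost), facing Enter: Cut price gives 12, Hold price gives -5. Proposed Hold price is not best — profitable deviation exists. ✗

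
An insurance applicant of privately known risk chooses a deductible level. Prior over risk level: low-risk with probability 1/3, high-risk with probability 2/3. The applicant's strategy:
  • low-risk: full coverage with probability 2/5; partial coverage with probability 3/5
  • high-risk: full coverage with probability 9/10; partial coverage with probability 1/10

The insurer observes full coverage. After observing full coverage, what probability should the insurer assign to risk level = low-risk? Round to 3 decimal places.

0.182

P(full coverage) = (1/3)·(2/5) + (2/3)·(9/10) = 11/15
P(low-risk | full coverage) = ((1/3)·(2/5)) / (11/15) = (2/15) / (11/15) = 2/11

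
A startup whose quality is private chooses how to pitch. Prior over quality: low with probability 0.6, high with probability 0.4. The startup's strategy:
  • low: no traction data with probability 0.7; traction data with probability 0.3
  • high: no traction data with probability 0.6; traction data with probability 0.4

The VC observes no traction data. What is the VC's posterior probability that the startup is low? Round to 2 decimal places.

P(no traction data) = 0.6·0.7 + 0.4·0.6 = 0.66
P(low | no traction data) = (0.6·0.7) / 0.66 = 0.42 / 0.66 = 0.636364

0.64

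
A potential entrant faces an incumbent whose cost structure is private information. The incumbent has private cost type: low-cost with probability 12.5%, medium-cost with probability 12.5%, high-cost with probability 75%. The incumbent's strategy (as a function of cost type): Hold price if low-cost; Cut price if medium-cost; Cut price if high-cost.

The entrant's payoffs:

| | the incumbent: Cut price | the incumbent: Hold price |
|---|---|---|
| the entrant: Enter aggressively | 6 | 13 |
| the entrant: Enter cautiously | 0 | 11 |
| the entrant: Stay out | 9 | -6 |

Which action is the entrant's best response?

Compute the entrant's expected payoff for each action, taking the expectation over the incumbent's type.
E[Enter aggressively] = 0.125·(13) + 0.125·(6) + 0.75·(6) = 6.875
E[Enter cautiously] = 0.125·(11) + 0.125·(0) + 0.75·(0) = 1.375
E[Stay out] = 0.125·(-6) + 0.125·(9) + 0.75·(9) = 7.125
Best response: Stay out (7.125 is the largest).

Stay out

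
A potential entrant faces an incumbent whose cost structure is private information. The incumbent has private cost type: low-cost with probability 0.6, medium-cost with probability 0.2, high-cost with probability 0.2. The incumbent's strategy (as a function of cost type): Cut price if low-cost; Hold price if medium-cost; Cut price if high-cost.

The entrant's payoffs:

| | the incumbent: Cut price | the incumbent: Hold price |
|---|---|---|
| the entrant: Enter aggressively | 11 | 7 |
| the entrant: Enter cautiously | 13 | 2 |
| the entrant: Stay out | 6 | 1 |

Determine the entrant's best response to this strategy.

Enter cautiously

E[Enter aggressively] = 0.6·(11) + 0.2·(7) + 0.2·(11) = 10.2
E[Enter cautiously] = 0.6·(13) + 0.2·(2) + 0.2·(13) = 10.8
E[Stay out] = 0.6·(6) + 0.2·(1) + 0.2·(6) = 5
Best response: Enter cautiously (10.8 is the largest).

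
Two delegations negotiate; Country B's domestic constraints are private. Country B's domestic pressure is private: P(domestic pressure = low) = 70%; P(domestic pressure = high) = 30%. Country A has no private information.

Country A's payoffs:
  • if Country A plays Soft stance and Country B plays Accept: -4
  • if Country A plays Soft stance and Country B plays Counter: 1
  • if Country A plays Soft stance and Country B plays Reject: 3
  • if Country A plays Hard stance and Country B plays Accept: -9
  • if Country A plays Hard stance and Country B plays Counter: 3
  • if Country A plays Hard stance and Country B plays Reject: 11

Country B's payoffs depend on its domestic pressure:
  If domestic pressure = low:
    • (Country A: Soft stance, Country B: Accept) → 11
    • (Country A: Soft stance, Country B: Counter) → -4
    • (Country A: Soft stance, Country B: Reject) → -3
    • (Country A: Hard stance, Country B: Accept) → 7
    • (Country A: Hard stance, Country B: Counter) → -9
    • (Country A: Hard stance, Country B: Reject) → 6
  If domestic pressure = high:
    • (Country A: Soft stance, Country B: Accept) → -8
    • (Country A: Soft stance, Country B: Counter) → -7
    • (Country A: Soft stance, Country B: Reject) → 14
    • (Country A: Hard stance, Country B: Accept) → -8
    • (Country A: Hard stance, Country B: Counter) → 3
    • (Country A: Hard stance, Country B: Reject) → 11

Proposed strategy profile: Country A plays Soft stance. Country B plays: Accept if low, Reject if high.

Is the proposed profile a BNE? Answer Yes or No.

A profile is a BNE iff every type of every player is best-responding given beliefs about the other side.
Country A plays Soft stance: E[Soft stance] = 0.7·(-4) + 0.3·(3) = -1.9; E[Hard stance] = -3. Best-responding. ✓
Country B (domestic pressure low), facing Soft stance: Accept gives 11, Counter gives -4, Reject gives -3. Proposed Accept is best. ✓
Country B (domestic pressure high), facing Soft stance: Accept gives -8, Counter gives -7, Reject gives 14. Proposed Reject is best. ✓

Yes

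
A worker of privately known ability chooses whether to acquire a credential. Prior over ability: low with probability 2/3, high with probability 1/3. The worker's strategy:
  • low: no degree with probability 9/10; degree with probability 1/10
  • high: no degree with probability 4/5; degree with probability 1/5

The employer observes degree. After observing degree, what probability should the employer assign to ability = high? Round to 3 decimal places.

P(degree) = (2/3)·(1/10) + (1/3)·(1/5) = 2/15
P(high | degree) = ((1/3)·(1/5)) / (2/15) = (1/15) / (2/15) = 1/2

0.500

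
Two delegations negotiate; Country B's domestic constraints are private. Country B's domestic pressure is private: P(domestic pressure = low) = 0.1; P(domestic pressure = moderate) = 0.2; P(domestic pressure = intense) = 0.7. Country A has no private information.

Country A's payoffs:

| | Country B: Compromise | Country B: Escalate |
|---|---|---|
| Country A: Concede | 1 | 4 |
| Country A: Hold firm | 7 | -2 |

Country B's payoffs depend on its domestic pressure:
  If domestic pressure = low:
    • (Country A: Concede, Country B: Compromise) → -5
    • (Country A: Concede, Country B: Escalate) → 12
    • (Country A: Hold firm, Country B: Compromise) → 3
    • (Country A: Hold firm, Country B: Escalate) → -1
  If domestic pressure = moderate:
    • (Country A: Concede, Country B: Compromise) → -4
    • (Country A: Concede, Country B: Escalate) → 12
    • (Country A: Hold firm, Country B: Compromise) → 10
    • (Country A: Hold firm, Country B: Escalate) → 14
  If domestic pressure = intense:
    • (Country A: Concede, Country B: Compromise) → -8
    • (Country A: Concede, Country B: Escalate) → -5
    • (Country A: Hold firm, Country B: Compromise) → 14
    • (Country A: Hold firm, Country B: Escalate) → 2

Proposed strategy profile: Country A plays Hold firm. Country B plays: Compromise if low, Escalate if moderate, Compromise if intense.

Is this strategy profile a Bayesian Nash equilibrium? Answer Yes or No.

Yes

A profile is a BNE iff every type of every player is best-responding given beliefs about the other side.
Country A plays Hold firm: E[Hold firm] = 0.1·(7) + 0.2·(-2) + 0.7·(7) = 5.2; E[Concede] = 1.6. Best-responding. ✓
Country B (domestic pressure low), facing Hold firm: Compromise gives 3, Escalate gives -1. Proposed Compromise is best. ✓
Country B (domestic pressure moderate), facing Hold firm: Compromise gives 10, Escalate gives 14. Proposed Escalate is best. ✓
Country B (domestic pressure intense), facing Hold firm: Compromise gives 14, Escalate gives 2. Proposed Compromise is best. ✓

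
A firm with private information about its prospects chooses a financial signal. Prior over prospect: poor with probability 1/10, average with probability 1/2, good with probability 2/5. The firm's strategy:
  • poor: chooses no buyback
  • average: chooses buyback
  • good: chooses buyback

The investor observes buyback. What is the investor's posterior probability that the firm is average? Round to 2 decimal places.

0.56

P(buyback) = (1/10)·0 + (1/2)·1 + (2/5)·1 = 9/10
P(average | buyback) = ((1/2)·1) / (9/10) = (1/2) / (9/10) = 5/9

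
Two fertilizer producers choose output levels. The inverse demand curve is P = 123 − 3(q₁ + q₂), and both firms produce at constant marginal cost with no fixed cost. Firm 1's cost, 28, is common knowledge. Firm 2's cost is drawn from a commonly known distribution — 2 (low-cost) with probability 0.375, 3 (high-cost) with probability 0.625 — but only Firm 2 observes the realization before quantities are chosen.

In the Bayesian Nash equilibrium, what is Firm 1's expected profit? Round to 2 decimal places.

Type-c best response for Firm 2: q₂(c) = (123 − c)/6 − q₁/2.
Firm 1 maximizes expected profit; its first-order condition is 123 − 6q₁ − 3E[q₂] − 28 = 0.
Substituting E[q₂] and solving: E[c₂] = 2.625, so q₁ = (123 − 2·28 + 2.625)/9 = 7.73611.
E[P] = 123 − 3·(q₁ + E[q₂]) = 51.2083; Firm 1's expected profit = (E[P] − 28)·q₁ = (51.2083 − 28)·7.73611 = 179.542.

179.54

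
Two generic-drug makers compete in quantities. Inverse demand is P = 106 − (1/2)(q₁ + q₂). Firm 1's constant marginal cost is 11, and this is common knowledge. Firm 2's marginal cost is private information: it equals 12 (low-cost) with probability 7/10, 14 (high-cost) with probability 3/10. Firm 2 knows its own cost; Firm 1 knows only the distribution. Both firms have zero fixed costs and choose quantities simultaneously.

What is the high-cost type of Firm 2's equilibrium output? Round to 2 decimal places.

Type-c best response for Firm 2: q₂(c) = (106 − c) − q₁/2.
Firm 1 maximizes expected profit; its first-order condition is 106 − q₁ − (1/2)E[q₂] − 11 = 0.
Substituting E[q₂] and solving: E[c₂] = 12.6, so q₁ = (106 − 2·11 + 12.6)/(3/2) = 64.4.
q₂(high-cost) = (106 − 14 − (1/2)·64.4) = 59.8.

59.80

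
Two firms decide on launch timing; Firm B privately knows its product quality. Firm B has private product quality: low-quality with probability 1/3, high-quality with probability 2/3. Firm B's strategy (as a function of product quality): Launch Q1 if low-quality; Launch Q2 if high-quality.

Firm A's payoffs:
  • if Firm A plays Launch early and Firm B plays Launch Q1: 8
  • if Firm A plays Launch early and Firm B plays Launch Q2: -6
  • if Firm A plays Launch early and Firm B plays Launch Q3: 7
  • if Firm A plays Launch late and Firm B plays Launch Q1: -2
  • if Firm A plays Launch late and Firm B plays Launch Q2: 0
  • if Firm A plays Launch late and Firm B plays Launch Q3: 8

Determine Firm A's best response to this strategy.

Launch late

Compute Firm A's expected payoff for each action, taking the expectation over Firm B's type.
E[Launch early] = 1/3·(8) + 2/3·(-6) = -4/3
E[Launch late] = 1/3·(-2) + 2/3·(0) = -2/3
Best response: Launch late (-2/3 is the largest).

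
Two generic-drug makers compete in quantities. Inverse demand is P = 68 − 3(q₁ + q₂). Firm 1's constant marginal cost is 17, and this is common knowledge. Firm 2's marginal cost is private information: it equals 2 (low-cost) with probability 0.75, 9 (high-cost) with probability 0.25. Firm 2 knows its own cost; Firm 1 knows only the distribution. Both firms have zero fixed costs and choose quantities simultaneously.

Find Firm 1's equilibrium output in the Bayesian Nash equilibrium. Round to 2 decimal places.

Type-c best response for Firm 2: q₂(c) = (68 − c)/6 − q₁/2.
Firm 1 maximizes expected profit; its first-order condition is 68 − 6q₁ − 3E[q₂] − 17 = 0.
Substituting E[q₂] and solving: E[c₂] = 3.75, so q₁ = (68 − 2·17 + 3.75)/9 = 4.19444.

4.19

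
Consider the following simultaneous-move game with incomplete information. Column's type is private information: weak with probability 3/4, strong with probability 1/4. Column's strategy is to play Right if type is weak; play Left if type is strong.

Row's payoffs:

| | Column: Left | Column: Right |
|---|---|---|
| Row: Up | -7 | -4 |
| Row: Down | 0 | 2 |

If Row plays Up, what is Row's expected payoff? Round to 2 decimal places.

E[Up] = 3/4·(-4) + 1/4·(-7) = (-3) + (-7/4) = -19/4

-4.75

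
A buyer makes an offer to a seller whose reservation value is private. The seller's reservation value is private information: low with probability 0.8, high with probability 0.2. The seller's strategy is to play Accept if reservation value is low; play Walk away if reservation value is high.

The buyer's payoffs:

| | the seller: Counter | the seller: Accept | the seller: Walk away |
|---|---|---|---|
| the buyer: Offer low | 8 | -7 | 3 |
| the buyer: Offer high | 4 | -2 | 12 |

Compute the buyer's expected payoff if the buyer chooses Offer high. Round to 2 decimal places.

E[Offer high] = 0.8·(-2) + 0.2·12 = (-1.6) + 2.4 = 0.8

0.80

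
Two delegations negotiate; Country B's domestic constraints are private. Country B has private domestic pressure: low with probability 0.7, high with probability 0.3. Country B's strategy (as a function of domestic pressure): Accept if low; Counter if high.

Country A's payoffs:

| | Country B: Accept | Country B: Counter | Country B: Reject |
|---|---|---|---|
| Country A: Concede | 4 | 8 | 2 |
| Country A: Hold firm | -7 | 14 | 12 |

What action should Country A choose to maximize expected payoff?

Concede

E[Concede] = 0.7·(4) + 0.3·(8) = 5.2
E[Hold firm] = 0.7·(-7) + 0.3·(14) = -0.7
Best response: Concede (5.2 is the largest).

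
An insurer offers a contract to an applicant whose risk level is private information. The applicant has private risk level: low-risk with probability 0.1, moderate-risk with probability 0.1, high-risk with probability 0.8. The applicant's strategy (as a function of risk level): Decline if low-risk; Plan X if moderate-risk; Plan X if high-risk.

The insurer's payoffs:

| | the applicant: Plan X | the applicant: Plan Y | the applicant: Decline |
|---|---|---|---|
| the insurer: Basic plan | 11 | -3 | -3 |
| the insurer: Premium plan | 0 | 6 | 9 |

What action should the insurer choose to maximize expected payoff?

Basic plan

Compute the insurer's expected payoff for each action, taking the expectation over the applicant's type.
E[Basic plan] = 0.1·(-3) + 0.1·(11) + 0.8·(11) = 9.6
E[Premium plan] = 0.1·(9) + 0.1·(0) + 0.8·(0) = 0.9
Best response: Basic plan (9.6 is the largest).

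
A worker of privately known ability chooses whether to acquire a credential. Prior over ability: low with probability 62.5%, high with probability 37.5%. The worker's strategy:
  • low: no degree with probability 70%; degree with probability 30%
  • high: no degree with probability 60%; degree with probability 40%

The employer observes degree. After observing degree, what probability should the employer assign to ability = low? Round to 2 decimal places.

Apply Bayes' rule using the sender's strategy as the likelihood.
P(degree) = 0.625·0.3 + 0.375·0.4 = 0.3375
P(low | degree) = (0.625·0.3) / 0.3375 = 0.1875 / 0.3375 = 0.555556

0.56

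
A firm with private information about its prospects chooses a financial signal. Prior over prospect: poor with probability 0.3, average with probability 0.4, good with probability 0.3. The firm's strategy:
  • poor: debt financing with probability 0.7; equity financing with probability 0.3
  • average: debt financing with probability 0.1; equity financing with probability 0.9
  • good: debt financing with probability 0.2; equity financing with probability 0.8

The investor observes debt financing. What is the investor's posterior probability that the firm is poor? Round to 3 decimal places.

P(debt financing) = 0.3·0.7 + 0.4·0.1 + 0.3·0.2 = 0.31
P(poor | debt financing) = (0.3·0.7) / 0.31 = 0.21 / 0.31 = 0.677419

0.677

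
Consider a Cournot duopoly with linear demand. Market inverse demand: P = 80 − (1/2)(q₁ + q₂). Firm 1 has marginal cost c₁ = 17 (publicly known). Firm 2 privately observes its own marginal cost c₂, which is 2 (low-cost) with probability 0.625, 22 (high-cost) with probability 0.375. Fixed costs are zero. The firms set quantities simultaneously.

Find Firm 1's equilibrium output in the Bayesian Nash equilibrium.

37

Firm 2 with cost c maximizes (80 − (1/2)(q₁+q₂) − c)·q₂, giving q₂(c) = (80 − c − (1/2)q₁).
E[c₂] = 0.625·2 + 0.375·22 = 9.5
Firm 1's FOC against E[q₂] yields q₁ = (80 − 2·17 + E[c₂])/(3/2) = (80 − 34 + 9.5)/(3/2) = 37.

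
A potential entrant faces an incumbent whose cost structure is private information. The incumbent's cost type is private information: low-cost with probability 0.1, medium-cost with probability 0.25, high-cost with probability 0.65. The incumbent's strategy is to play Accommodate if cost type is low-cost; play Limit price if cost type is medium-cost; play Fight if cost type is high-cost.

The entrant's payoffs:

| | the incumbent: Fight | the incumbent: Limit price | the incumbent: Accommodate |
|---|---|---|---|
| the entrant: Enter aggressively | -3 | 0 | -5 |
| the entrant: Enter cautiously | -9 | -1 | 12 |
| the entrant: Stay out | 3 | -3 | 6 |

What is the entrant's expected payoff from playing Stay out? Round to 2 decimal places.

1.80

Take the expectation over the incumbent's cost type, weighting each type's action by its prior probability.
E[Stay out] = 0.1·6 + 0.25·(-3) + 0.65·3 = 0.6 + (-0.75) + 1.95 = 1.8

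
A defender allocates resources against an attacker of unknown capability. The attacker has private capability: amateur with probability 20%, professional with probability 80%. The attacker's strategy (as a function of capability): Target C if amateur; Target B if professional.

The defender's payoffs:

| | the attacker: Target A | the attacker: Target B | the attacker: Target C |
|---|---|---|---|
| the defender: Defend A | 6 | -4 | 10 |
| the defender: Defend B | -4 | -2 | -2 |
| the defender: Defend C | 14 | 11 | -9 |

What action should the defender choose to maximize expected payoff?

E[Defend A] = 0.2·(10) + 0.8·(-4) = -1.2
E[Defend B] = 0.2·(-2) + 0.8·(-2) = -2
E[Defend C] = 0.2·(-9) + 0.8·(11) = 7
Best response: Defend C (7 is the largest).

Defend C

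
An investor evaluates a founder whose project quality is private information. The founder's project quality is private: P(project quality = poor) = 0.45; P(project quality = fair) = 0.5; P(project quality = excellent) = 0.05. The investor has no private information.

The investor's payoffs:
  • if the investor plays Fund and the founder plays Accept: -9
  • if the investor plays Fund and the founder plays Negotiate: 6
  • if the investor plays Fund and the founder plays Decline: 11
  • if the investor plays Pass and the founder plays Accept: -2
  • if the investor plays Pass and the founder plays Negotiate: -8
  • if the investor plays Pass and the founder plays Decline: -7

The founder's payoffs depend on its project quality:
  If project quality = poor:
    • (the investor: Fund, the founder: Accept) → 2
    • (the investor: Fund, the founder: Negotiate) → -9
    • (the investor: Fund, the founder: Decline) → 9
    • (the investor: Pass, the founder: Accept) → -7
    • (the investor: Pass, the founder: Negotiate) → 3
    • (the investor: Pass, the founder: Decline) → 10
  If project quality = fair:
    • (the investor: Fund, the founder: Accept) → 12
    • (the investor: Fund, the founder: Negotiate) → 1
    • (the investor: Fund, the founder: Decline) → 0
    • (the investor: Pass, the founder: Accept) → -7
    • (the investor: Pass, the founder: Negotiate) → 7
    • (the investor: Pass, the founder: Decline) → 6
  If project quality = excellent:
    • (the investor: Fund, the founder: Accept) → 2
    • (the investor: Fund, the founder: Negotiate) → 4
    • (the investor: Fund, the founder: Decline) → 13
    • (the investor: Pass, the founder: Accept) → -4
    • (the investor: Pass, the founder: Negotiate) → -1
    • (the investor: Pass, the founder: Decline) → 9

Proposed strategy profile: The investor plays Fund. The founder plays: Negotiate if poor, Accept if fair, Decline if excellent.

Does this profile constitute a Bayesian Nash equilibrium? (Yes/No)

No

The investor plays Fund: E[Fund] = 0.45·(6) + 0.5·(-9) + 0.05·(11) = -1.25; E[Pass] = -4.95. Best-responding. ✓
The founder (project quality poor), facing Fund: Accept gives 2, Negotiate gives -9, Decline gives 9. Proposed Negotiate is not best — profitable deviation exists. ✗
The founder (project quality fair), facing Fund: Accept gives 12, Negotiate gives 1, Decline gives 0. Proposed Accept is best. ✓
The founder (project quality excellent), facing Fund: Accept gives 2, Negotiate gives 4, Decline gives 13. Proposed Decline is best. ✓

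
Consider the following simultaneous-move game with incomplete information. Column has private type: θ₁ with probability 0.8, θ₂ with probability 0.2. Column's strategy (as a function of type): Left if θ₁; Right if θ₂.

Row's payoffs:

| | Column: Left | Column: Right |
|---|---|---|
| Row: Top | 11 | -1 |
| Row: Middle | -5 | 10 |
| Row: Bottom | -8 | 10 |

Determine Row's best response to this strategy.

Top

Compute Row's expected payoff for each action, taking the expectation over Column's type.
E[Top] = 0.8·(11) + 0.2·(-1) = 8.6
E[Middle] = 0.8·(-5) + 0.2·(10) = -2
E[Bottom] = 0.8·(-8) + 0.2·(10) = -4.4
Best response: Top (8.6 is the largest).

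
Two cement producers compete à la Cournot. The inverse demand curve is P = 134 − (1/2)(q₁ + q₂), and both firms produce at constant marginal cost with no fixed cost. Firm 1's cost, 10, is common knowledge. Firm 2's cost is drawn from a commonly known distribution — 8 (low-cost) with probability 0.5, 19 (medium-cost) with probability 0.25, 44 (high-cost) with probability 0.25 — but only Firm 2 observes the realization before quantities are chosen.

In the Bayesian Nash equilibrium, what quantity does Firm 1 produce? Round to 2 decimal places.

89.17

Firm 2 with cost c maximizes (134 − (1/2)(q₁+q₂) − c)·q₂, giving q₂(c) = (134 − c − (1/2)q₁).
E[c₂] = 0.5·8 + 0.25·19 + 0.25·44 = 19.75
Firm 1's FOC against E[q₂] yields q₁ = (134 − 2·10 + E[c₂])/(3/2) = (134 − 20 + 19.75)/(3/2) = 89.1667.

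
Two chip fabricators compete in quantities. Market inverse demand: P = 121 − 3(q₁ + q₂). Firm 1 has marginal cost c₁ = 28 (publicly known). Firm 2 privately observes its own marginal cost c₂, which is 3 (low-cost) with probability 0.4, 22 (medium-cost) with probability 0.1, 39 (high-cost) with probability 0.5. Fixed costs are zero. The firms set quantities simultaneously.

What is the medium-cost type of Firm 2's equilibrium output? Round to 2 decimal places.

11.62

Type-c best response for Firm 2: q₂(c) = (121 − c)/6 − q₁/2.
Firm 1 maximizes expected profit; its first-order condition is 121 − 6q₁ − 3E[q₂] − 28 = 0.
Substituting E[q₂] and solving: E[c₂] = 22.9, so q₁ = (121 − 2·28 + 22.9)/9 = 9.76667.
q₂(medium-cost) = (121 − 22 − 3·9.76667)/6 = 11.6167.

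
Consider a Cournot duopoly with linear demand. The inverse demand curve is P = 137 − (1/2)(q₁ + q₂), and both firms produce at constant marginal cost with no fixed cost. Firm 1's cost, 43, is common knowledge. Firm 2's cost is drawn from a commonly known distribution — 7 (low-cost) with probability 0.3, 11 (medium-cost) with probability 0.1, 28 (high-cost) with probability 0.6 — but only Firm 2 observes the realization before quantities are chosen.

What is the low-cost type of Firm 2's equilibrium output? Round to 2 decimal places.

106.33

Each type of Firm 2 best-responds to q₁; Firm 1 best-responds to the expected q₂ over Firm 2's types.
Firm 2 with cost c maximizes (137 − (1/2)(q₁+q₂) − c)·q₂, giving q₂(c) = (137 − c − (1/2)q₁).
E[c₂] = 0.3·7 + 0.1·11 + 0.6·28 = 20
Firm 1's FOC against E[q₂] yields q₁ = (137 − 2·43 + E[c₂])/(3/2) = (137 − 86 + 20)/(3/2) = 47.3333.
q₂(low-cost) = (137 − 7 − (1/2)·47.3333) = 106.333.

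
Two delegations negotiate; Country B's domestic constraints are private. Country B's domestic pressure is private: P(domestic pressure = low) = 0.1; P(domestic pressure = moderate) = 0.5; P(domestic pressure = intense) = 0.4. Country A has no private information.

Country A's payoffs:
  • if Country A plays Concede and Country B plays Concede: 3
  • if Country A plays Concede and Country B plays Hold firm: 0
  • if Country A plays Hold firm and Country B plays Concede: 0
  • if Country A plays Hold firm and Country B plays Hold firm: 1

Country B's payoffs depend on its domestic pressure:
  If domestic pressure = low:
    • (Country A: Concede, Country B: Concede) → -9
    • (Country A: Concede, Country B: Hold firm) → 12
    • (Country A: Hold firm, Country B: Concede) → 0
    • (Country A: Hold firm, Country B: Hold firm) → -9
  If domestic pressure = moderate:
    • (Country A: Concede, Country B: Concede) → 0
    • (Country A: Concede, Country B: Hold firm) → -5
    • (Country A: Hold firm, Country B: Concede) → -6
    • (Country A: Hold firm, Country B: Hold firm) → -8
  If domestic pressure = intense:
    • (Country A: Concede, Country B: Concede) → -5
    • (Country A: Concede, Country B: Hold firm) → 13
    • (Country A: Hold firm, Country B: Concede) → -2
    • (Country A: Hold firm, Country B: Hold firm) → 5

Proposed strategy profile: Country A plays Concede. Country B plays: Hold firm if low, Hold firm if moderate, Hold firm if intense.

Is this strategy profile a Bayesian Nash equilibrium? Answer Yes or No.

No

Country A plays Concede: E[Concede] = 0.1·(0) + 0.5·(0) + 0.4·(0) = 0; E[Hold firm] = 1. Not best-responding. ✗
Country B (domestic pressure low), facing Concede: Concede gives -9, Hold firm gives 12. Proposed Hold firm is best. ✓
Country B (domestic pressure moderate), facing Concede: Concede gives 0, Hold firm gives -5. Proposed Hold firm is not best — profitable deviation exists. ✗
Country B (domestic pressure intense), facing Concede: Concede gives -5, Hold firm gives 13. Proposed Hold firm is best. ✓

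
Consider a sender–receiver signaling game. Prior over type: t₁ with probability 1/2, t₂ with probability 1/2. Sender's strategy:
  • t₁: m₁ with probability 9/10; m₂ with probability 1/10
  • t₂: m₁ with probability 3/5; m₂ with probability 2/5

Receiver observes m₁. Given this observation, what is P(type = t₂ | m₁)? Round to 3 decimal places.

0.400

P(m₁) = (1/2)·(9/10) + (1/2)·(3/5) = 3/4
P(t₂ | m₁) = ((1/2)·(3/5)) / (3/4) = (3/10) / (3/4) = 2/5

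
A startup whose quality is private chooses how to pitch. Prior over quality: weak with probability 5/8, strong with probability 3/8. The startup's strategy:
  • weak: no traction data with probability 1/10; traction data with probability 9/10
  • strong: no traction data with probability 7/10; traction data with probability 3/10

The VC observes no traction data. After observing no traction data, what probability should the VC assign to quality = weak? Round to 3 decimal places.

Apply Bayes' rule using the sender's strategy as the likelihood.
P(no traction data) = (5/8)·(1/10) + (3/8)·(7/10) = 13/40
P(weak | no traction data) = ((5/8)·(1/10)) / (13/40) = (1/16) / (13/40) = 5/26

0.192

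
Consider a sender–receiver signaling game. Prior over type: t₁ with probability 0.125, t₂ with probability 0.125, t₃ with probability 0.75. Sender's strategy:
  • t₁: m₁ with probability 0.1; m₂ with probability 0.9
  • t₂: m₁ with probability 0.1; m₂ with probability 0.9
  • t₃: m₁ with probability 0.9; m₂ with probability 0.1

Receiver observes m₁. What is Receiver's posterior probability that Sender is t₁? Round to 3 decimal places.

P(m₁) = 0.125·0.1 + 0.125·0.1 + 0.75·0.9 = 0.7
P(t₁ | m₁) = (0.125·0.1) / 0.7 = 0.0125 / 0.7 = 0.0178571

0.018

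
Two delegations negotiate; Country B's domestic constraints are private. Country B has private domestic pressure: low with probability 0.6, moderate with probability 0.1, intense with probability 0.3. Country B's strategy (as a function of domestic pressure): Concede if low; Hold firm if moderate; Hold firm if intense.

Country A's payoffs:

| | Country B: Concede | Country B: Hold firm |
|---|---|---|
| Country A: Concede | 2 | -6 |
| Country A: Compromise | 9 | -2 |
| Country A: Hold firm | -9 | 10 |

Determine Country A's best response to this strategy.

E[Concede] = 0.6·(2) + 0.1·(-6) + 0.3·(-6) = -1.2
E[Compromise] = 0.6·(9) + 0.1·(-2) + 0.3·(-2) = 4.6
E[Hold firm] = 0.6·(-9) + 0.1·(10) + 0.3·(10) = -1.4
Best response: Compromise (4.6 is the largest).

Compromise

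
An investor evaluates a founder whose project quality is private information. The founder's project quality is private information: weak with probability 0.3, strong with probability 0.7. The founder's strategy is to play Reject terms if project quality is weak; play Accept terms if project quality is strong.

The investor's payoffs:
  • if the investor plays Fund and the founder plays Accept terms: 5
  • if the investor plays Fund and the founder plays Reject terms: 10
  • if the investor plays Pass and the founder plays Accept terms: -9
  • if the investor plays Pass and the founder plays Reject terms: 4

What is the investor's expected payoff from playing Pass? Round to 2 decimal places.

-5.10

E[Pass] = 0.3·4 + 0.7·(-9) = 1.2 + (-6.3) = -5.1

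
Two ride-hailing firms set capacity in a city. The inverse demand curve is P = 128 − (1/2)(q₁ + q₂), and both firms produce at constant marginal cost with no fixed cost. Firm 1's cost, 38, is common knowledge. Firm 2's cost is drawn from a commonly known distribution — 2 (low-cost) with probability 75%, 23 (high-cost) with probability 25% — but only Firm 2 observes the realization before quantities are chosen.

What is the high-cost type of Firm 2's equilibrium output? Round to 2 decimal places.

85.25

Firm 2 with cost c maximizes (128 − (1/2)(q₁+q₂) − c)·q₂, giving q₂(c) = (128 − c − (1/2)q₁).
E[c₂] = 0.75·2 + 0.25·23 = 7.25
Firm 1's FOC against E[q₂] yields q₁ = (128 − 2·38 + E[c₂])/(3/2) = (128 − 76 + 7.25)/(3/2) = 39.5.
q₂(high-cost) = (128 − 23 − (1/2)·39.5) = 85.25.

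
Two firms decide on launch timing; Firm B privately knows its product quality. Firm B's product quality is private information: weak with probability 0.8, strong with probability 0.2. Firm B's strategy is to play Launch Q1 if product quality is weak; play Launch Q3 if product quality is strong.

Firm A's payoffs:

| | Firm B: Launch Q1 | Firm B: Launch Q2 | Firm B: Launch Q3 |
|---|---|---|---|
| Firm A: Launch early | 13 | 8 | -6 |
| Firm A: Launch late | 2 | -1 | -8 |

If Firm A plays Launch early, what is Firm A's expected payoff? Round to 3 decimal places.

E[Launch early] = 0.8·13 + 0.2·(-6) = 10.4 + (-1.2) = 9.2

9.200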